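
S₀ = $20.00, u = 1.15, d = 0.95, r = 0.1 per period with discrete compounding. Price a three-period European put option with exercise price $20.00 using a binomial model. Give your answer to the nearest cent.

Risk-neutral probability p = (1 + 0.1 − 0.95)/(1.15 − 0.95) = 0.1500/0.2000 = 0.7500
Terminal stock prices: S_uuu = 30.42, S_uud = 25.13, S_udd = 20.76, S_ddd = 17.15
Terminal payoffs (K − S): max(-10.42, 0) = 0, max(-5.127, 0) = 0, max(-0.7575, 0) = 0, max(2.853, 0) = 2.853
Node uu (S = 26.45): V_uu = 1/1.1·[0.7500·0.0000 + 0.2500·0.0000] = 0.0000
Node ud (S = 21.85): V_ud = 1/1.1·[0.7500·0.0000 + 0.2500·0.0000] = 0.0000
Node dd (S = 18.05): V_dd = 1/1.1·[0.7500·0.0000 + 0.2500·2.8525] = 0.6483
Node u (S = 23): V_u = 1/1.1·[0.7500·0.0000 + 0.2500·0.0000] = 0.0000
Node d (S = 19): V_d = 1/1.1·[0.7500·0.0000 + 0.2500·0.6483] = 0.1473
Node 0 (S = 20): V_0 = 1/1.1·[0.7500·0.0000 + 0.2500·0.1473] = 0.0335

$0.03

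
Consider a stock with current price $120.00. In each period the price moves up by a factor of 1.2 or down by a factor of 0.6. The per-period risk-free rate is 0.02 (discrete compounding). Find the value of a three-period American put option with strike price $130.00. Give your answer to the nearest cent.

Risk-neutral probability p = (1 + 0.02 − 0.6)/(1.2 − 0.6) = 0.4200/0.6000 = 0.7000
Terminal stock prices: S_uuu = 207.4, S_uud = 103.7, S_udd = 51.84, S_ddd = 25.92
Terminal payoffs (K − S): max(-77.36, 0) = 0, max(26.32, 0) = 26.32, max(78.16, 0) = 78.16, max(104.1, 0) = 104.1
Node uu (S = 172.8): continuation = 1/1.02·[0.7000·0.0000 + 0.3000·26.3200] = 7.7412; exercise value = 0.0000 ≤ continuation, so V_uu = 7.7412
Node ud (S = 86.4): continuation = 1/1.02·[0.7000·26.3200 + 0.3000·78.1600] = 41.0510; exercise value = 43.6000 > continuation, so V_ud = 43.6000 (exercise)
Node dd (S = 43.2): continuation = 1/1.02·[0.7000·78.1600 + 0.3000·104.0800] = 84.2510; exercise value = 86.8000 > continuation, so V_dd = 86.8000 (exercise)
Node u (S = 144): continuation = 1/1.02·[0.7000·7.7412 + 0.3000·43.6000] = 18.1361; exercise value = 0.0000 ≤ continuation, so V_u = 18.1361
Node d (S = 72): continuation = 1/1.02·[0.7000·43.6000 + 0.3000·86.8000] = 55.4510; exercise value = 58.0000 > continuation, so V_d = 58.0000 (exercise)
Node 0 (S = 120): continuation = 1/1.02·[0.7000·18.1361 + 0.3000·58.0000] = 29.5052; exercise value = 10.0000 ≤ continuation, so V_0 = 29.5052

$29.51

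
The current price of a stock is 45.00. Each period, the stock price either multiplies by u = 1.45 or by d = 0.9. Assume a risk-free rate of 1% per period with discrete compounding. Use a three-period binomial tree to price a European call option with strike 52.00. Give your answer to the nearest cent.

Risk-neutral probability p = (1 + 0.01 − 0.9)/(1.45 − 0.9) = 0.1100/0.5500 = 0.2000
Terminal stock prices: S_uuu = 137.2, S_uud = 85.15, S_udd = 52.85, S_ddd = 32.81
Terminal payoffs (S − K): max(85.19, 0) = 85.19, max(33.15, 0) = 33.15, max(0.8525, 0) = 0.8525, max(-19.19, 0) = 0
Node uu (S = 94.61): V_uu = 1/1.01·[0.2000·85.1881 + 0.8000·33.1513] = 43.1274
Node ud (S = 58.73): V_ud = 1/1.01·[0.2000·33.1513 + 0.8000·0.8525] = 7.2399
Node dd (S = 36.45): V_dd = 1/1.01·[0.2000·0.8525 + 0.8000·0.0000] = 0.1688
Node u (S = 65.25): V_u = 1/1.01·[0.2000·43.1274 + 0.8000·7.2399] = 14.2746
Node d (S = 40.5): V_d = 1/1.01·[0.2000·7.2399 + 0.8000·0.1688] = 1.5673
Node 0 (S = 45): V_0 = 1/1.01·[0.2000·14.2746 + 0.8000·1.5673] = 4.0681

4.07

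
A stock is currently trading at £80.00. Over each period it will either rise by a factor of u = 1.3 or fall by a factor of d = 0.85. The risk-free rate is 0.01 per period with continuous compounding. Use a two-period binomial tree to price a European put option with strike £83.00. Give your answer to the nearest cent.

£10.25

Risk-neutral probability p = (e^0.01 − 0.85)/(1.3 − 0.85) = 0.1601/0.4500 = 0.3557
Terminal stock prices: S_uu = 135.2, S_ud = 88.4, S_dd = 57.8
Terminal payoffs (K − S): max(-52.2, 0) = 0, max(-5.4, 0) = 0, max(25.2, 0) = 25.2
Node u (S = 104): V_u = e^(−0.01)·[0.3557·0.0000 + 0.6443·0.0000] = 0.0000
Node d (S = 68): V_d = e^(−0.01)·[0.3557·0.0000 + 0.6443·25.2000] = 16.0756
Node 0 (S = 80): V_0 = e^(−0.01)·[0.3557·0.0000 + 0.6443·16.0756] = 10.2550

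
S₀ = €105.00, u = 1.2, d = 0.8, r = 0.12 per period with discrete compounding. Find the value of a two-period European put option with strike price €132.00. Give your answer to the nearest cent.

Risk-neutral probability p = (1 + 0.12 − 0.8)/(1.2 − 0.8) = 0.3200/0.4000 = 0.8000
Terminal stock prices: S_uu = 151.2, S_ud = 100.8, S_dd = 67.2
Terminal payoffs (K − S): max(-19.2, 0) = 0, max(31.2, 0) = 31.2, max(64.8, 0) = 64.8
Node u (S = 126): V_u = 1/1.12·[0.8000·0.0000 + 0.2000·31.2000] = 5.5714
Node d (S = 84): V_d = 1/1.12·[0.8000·31.2000 + 0.2000·64.8000] = 33.8571
Node 0 (S = 105): V_0 = 1/1.12·[0.8000·5.5714 + 0.2000·33.8571] = 10.0255

€10.03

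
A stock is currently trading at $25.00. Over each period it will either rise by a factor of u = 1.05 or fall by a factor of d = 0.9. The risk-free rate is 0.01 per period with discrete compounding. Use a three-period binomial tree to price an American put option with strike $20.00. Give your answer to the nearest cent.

$0.03

Risk-neutral probability p = (1 + 0.01 − 0.9)/(1.05 − 0.9) = 0.1100/0.1500 = 0.7333
Terminal stock prices: S_uuu = 28.94, S_uud = 24.81, S_udd = 21.26, S_ddd = 18.23
Terminal payoffs (K − S): max(-8.941, 0) = 0, max(-4.806, 0) = 0, max(-1.263, 0) = 0, max(1.775, 0) = 1.775
Node uu (S = 27.56): continuation = 1/1.01·[0.7333·0.0000 + 0.2667·0.0000] = 0.0000; exercise value = 0.0000 ≤ continuation, so V_uu = 0.0000
Node ud (S = 23.62): continuation = 1/1.01·[0.7333·0.0000 + 0.2667·0.0000] = 0.0000; exercise value = 0.0000 ≤ continuation, so V_ud = 0.0000
Node dd (S = 20.25): continuation = 1/1.01·[0.7333·0.0000 + 0.2667·1.7750] = 0.4686; exercise value = 0.0000 ≤ continuation, so V_dd = 0.4686
Node u (S = 26.25): continuation = 1/1.01·[0.7333·0.0000 + 0.2667·0.0000] = 0.0000; exercise value = 0.0000 ≤ continuation, so V_u = 0.0000
Node d (S = 22.5): continuation = 1/1.01·[0.7333·0.0000 + 0.2667·0.4686] = 0.1237; exercise value = 0.0000 ≤ continuation, so V_d = 0.1237
Node 0 (S = 25): continuation = 1/1.01·[0.7333·0.0000 + 0.2667·0.1237] = 0.0327; exercise value = 0.0000 ≤ continuation, so V_0 = 0.0327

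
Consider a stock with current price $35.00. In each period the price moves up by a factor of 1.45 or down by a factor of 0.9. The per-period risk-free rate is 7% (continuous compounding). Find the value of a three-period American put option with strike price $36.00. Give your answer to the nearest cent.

$3.13

Risk-neutral probability p = (e^0.07 − 0.9)/(1.45 − 0.9) = 0.1725/0.5500 = 0.3137
Terminal stock prices: S_uuu = 106.7, S_uud = 66.23, S_udd = 41.11, S_ddd = 25.52
Terminal payoffs (K − S): max(-70.7, 0) = 0, max(-30.23, 0) = 0, max(-5.108, 0) = 0, max(10.48, 0) = 10.48
Node uu (S = 73.59): continuation = e^(−0.07)·[0.3137·0.0000 + 0.6863·0.0000] = 0.0000; exercise value = 0.0000 ≤ continuation, so V_uu = 0.0000
Node ud (S = 45.68): continuation = e^(−0.07)·[0.3137·0.0000 + 0.6863·0.0000] = 0.0000; exercise value = 0.0000 ≤ continuation, so V_ud = 0.0000
Node dd (S = 28.35): continuation = e^(−0.07)·[0.3137·0.0000 + 0.6863·10.4850] = 6.7098; exercise value = 7.6500 > continuation, so V_dd = 7.6500 (exercise)
Node u (S = 50.75): continuation = e^(−0.07)·[0.3137·0.0000 + 0.6863·0.0000] = 0.0000; exercise value = 0.0000 ≤ continuation, so V_u = 0.0000
Node d (S = 31.5): continuation = e^(−0.07)·[0.3137·0.0000 + 0.6863·7.6500] = 4.8956; exercise value = 4.5000 ≤ continuation, so V_d = 4.8956
Node 0 (S = 35): continuation = e^(−0.07)·[0.3137·0.0000 + 0.6863·4.8956] = 3.1329; exercise value = 1.0000 ≤ continuation, so V_0 = 3.1329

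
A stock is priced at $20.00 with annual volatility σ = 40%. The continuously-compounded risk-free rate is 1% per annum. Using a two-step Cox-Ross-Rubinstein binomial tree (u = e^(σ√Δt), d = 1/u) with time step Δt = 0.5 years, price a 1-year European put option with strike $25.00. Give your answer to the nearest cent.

$6.70

CRR parameters: u = e^(σ√Δt) = e^(0.4·√0.5) = 1.3269, d = 1/u = 0.7536
Per-period rate: rΔt = 0.01·0.5 = 0.005, so R = e^0.005 = 1.0050
Risk-neutral probability p = (e^0.005 − 0.7536)/(1.3269 − 0.7536) = 0.2514/0.5733 = 0.4385
Terminal stock prices: S_uu = 35.21, S_ud = 20, S_dd = 11.36
Terminal payoffs (K − S): max(-10.21, 0) = 0, max(5, 0) = 5, max(13.64, 0) = 13.64
Node u (S = 26.54): V_u = e^(−0.005)·[0.4385·0.0000 + 0.5615·5.0000] = 2.7935
Node d (S = 15.07): V_d = e^(−0.005)·[0.4385·5.0000 + 0.5615·13.6406] = 9.8025
Node 0 (S = 20): V_0 = e^(−0.005)·[0.4385·2.7935 + 0.5615·9.8025] = 6.6955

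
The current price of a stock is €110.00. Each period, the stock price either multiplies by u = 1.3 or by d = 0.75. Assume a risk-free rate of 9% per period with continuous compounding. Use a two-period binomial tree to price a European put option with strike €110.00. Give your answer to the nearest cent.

Risk-neutral probability p = (e^0.09 − 0.75)/(1.3 − 0.75) = 0.3442/0.5500 = 0.6258
Terminal stock prices: S_uu = 185.9, S_ud = 107.2, S_dd = 61.88
Terminal payoffs (K − S): max(-75.9, 0) = 0, max(2.75, 0) = 2.75, max(48.12, 0) = 48.12
Node u (S = 143): V_u = e^(−0.09)·[0.6258·0.0000 + 0.3742·2.7500] = 0.9406
Node d (S = 82.5): V_d = e^(−0.09)·[0.6258·2.7500 + 0.3742·48.1250] = 18.0324
Node 0 (S = 110): V_0 = e^(−0.09)·[0.6258·0.9406 + 0.3742·18.0324] = 6.7054

€6.71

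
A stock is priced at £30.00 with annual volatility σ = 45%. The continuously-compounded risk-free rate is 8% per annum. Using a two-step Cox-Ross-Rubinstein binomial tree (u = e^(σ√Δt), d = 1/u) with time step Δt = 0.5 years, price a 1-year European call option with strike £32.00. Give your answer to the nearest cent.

CRR parameters: u = e^(σ√Δt) = e^(0.45·√0.5) = 1.3746, d = 1/u = 0.7275
Per-period rate: rΔt = 0.08·0.5 = 0.04, so R = e^0.04 = 1.0408
Risk-neutral probability p = (e^0.04 − 0.7275)/(1.3746 − 0.7275) = 0.3134/0.6472 = 0.4842
Terminal stock prices: S_uu = 56.69, S_ud = 30, S_dd = 15.88
Terminal payoffs (S − K): max(24.69, 0) = 24.69, max(-2, 0) = 0, max(-16.12, 0) = 0
Node u (S = 41.24): V_u = e^(−0.04)·[0.4842·24.6898 + 0.5158·0.0000] = 11.4854
Node d (S = 21.82): V_d = e^(−0.04)·[0.4842·0.0000 + 0.5158·0.0000] = 0.0000
Node 0 (S = 30): V_0 = e^(−0.04)·[0.4842·11.4854 + 0.5158·0.0000] = 5.3429

£5.34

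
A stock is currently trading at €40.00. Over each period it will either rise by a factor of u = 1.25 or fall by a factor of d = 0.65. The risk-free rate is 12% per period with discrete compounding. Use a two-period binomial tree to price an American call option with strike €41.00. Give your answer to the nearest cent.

Risk-neutral probability p = (1 + 0.12 − 0.65)/(1.25 − 0.65) = 0.4700/0.6000 = 0.7833
Terminal stock prices: S_uu = 62.5, S_ud = 32.5, S_dd = 16.9
Terminal payoffs (S − K): max(21.5, 0) = 21.5, max(-8.5, 0) = 0, max(-24.1, 0) = 0
Node u (S = 50): continuation = 1/1.12·[0.7833·21.5000 + 0.2167·0.0000] = 15.0372; exercise value = 9.0000 ≤ continuation, so V_u = 15.0372
Node d (S = 26): continuation = 1/1.12·[0.7833·0.0000 + 0.2167·0.0000] = 0.0000; exercise value = 0.0000 ≤ continuation, so V_d = 0.0000
Node 0 (S = 40): continuation = 1/1.12·[0.7833·15.0372 + 0.2167·0.0000] = 10.5171; exercise value = 0.0000 ≤ continuation, so V_0 = 10.5171

€10.52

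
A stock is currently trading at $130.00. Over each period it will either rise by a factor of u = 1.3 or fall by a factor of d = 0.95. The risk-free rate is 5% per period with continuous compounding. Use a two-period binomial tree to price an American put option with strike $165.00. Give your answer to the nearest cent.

$35.00

Risk-neutral probability p = (e^0.05 − 0.95)/(1.3 − 0.95) = 0.1013/0.3500 = 0.2893
Terminal stock prices: S_uu = 219.7, S_ud = 160.5, S_dd = 117.3
Terminal payoffs (K − S): max(-54.7, 0) = 0, max(4.45, 0) = 4.45, max(47.67, 0) = 47.67
Node u (S = 169): continuation = e^(−0.05)·[0.2893·0.0000 + 0.7107·4.4500] = 3.0082; exercise value = 0.0000 ≤ continuation, so V_u = 3.0082
Node d (S = 123.5): continuation = e^(−0.05)·[0.2893·4.4500 + 0.7107·47.6750] = 33.4529; exercise value = 41.5000 > continuation, so V_d = 41.5000 (exercise)
Node 0 (S = 130): continuation = e^(−0.05)·[0.2893·3.0082 + 0.7107·41.5000] = 28.8817; exercise value = 35.0000 > continuation, so V_0 = 35.0000 (exercise)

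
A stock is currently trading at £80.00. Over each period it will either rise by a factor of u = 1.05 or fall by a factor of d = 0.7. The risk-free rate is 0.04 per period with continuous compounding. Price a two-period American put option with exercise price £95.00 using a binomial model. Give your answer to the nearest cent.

£15.00

Risk-neutral probability p = (e^0.04 − 0.7)/(1.05 − 0.7) = 0.3408/0.3500 = 0.9737
Terminal stock prices: S_uu = 88.2, S_ud = 58.8, S_dd = 39.2
Terminal payoffs (K − S): max(6.8, 0) = 6.8, max(36.2, 0) = 36.2, max(55.8, 0) = 55.8
Node u (S = 84): continuation = e^(−0.04)·[0.9737·6.8000 + 0.0263·36.2000] = 7.2750; exercise value = 11.0000 > continuation, so V_u = 11.0000 (exercise)
Node d (S = 56): continuation = e^(−0.04)·[0.9737·36.2000 + 0.0263·55.8000] = 35.2750; exercise value = 39.0000 > continuation, so V_d = 39.0000 (exercise)
Node 0 (S = 80): continuation = e^(−0.04)·[0.9737·11.0000 + 0.0263·39.0000] = 11.2750; exercise value = 15.0000 > continuation, so V_0 = 15.0000 (exercise)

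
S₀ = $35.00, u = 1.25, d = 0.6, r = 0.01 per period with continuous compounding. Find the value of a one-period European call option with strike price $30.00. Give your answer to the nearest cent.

$8.59

Risk-neutral probability p = (e^0.01 − 0.6)/(1.25 − 0.6) = 0.4101/0.6500 = 0.6308
Terminal stock prices: S_u = 43.75, S_d = 21
Terminal payoffs (S − K): max(13.75, 0) = 13.75, max(-9, 0) = 0
Node 0 (S = 35): V_0 = e^(−0.01)·[0.6308·13.7500 + 0.3692·0.0000] = 8.5878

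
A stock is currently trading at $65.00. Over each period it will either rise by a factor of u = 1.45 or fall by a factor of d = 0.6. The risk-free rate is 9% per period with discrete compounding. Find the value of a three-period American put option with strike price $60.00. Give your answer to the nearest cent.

Risk-neutral probability p = (1 + 0.09 − 0.6)/(1.45 − 0.6) = 0.4900/0.8500 = 0.5765
Terminal stock prices: S_uuu = 198.2, S_uud = 82, S_udd = 33.93, S_ddd = 14.04
Terminal payoffs (K − S): max(-138.2, 0) = 0, max(-22, 0) = 0, max(26.07, 0) = 26.07, max(45.96, 0) = 45.96
Node uu (S = 136.7): continuation = 1/1.09·[0.5765·0.0000 + 0.4235·0.0000] = 0.0000; exercise value = 0.0000 ≤ continuation, so V_uu = 0.0000
Node ud (S = 56.55): continuation = 1/1.09·[0.5765·0.0000 + 0.4235·26.0700] = 10.1297; exercise value = 3.4500 ≤ continuation, so V_ud = 10.1297
Node dd (S = 23.4): continuation = 1/1.09·[0.5765·26.0700 + 0.4235·45.9600] = 31.6459; exercise value = 36.6000 > continuation, so V_dd = 36.6000 (exercise)
Node u (S = 94.25): continuation = 1/1.09·[0.5765·0.0000 + 0.4235·10.1297] = 3.9360; exercise value = 0.0000 ≤ continuation, so V_u = 3.9360
Node d (S = 39): continuation = 1/1.09·[0.5765·10.1297 + 0.4235·36.6000] = 19.5786; exercise value = 21.0000 > continuation, so V_d = 21.0000 (exercise)
Node 0 (S = 65): continuation = 1/1.09·[0.5765·3.9360 + 0.4235·21.0000] = 10.2414; exercise value = 0.0000 ≤ continuation, so V_0 = 10.2414

$10.24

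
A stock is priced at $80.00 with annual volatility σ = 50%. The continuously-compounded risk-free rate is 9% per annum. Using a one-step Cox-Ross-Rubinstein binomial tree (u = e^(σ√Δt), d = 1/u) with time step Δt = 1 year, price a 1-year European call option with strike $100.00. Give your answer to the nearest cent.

$13.64

CRR parameters: u = e^(σ√Δt) = e^(0.5·√1) = 1.6487, d = 1/u = 0.6065
Per-period rate: rΔt = 0.09·1 = 0.09, so R = e^0.09 = 1.0942
Risk-neutral probability p = (e^0.09 − 0.6065)/(1.6487 − 0.6065) = 0.4876/1.0422 = 0.4679
Terminal stock prices: S_u = 131.9, S_d = 48.52
Terminal payoffs (S − K): max(31.9, 0) = 31.9, max(-51.48, 0) = 0
Node 0 (S = 80): V_0 = e^(−0.09)·[0.4679·31.8977 + 0.5321·0.0000] = 13.6404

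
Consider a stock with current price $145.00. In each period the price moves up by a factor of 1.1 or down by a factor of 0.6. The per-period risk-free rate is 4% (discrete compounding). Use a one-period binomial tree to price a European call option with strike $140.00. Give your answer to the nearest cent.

$16.50

Risk-neutral probability p = (1 + 0.04 − 0.6)/(1.1 − 0.6) = 0.4400/0.5000 = 0.8800
Terminal stock prices: S_u = 159.5, S_d = 87
Terminal payoffs (S − K): max(19.5, 0) = 19.5, max(-53, 0) = 0
Node 0 (S = 145): V_0 = 1/1.04·[0.8800·19.5000 + 0.1200·0.0000] = 16.5000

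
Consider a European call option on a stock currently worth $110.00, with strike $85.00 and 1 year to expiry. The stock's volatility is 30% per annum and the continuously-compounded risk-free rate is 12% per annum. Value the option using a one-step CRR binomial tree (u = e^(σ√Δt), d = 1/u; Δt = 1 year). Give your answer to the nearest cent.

$35.75

CRR parameters: u = e^(σ√Δt) = e^(0.3·√1) = 1.3499, d = 1/u = 0.7408
Per-period rate: rΔt = 0.12·1 = 0.12, so R = e^0.12 = 1.1275
Risk-neutral probability p = (e^0.12 − 0.7408)/(1.3499 − 0.7408) = 0.3867/0.6090 = 0.6349
Terminal stock prices: S_u = 148.5, S_d = 81.49
Terminal payoffs (S − K): max(63.48, 0) = 63.48, max(-3.51, 0) = 0
Node 0 (S = 110): V_0 = e^(−0.12)·[0.6349·63.4845 + 0.3651·0.0000] = 35.7484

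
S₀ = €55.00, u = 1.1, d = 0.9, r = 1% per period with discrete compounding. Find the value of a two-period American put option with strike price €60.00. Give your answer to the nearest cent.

Risk-neutral probability p = (1 + 0.01 − 0.9)/(1.1 − 0.9) = 0.1100/0.2000 = 0.5500
Terminal stock prices: S_uu = 66.55, S_ud = 54.45, S_dd = 44.55
Terminal payoffs (K − S): max(-6.55, 0) = 0, max(5.55, 0) = 5.55, max(15.45, 0) = 15.45
Node u (S = 60.5): continuation = 1/1.01·[0.5500·0.0000 + 0.4500·5.5500] = 2.4728; exercise value = 0.0000 ≤ continuation, so V_u = 2.4728
Node d (S = 49.5): continuation = 1/1.01·[0.5500·5.5500 + 0.4500·15.4500] = 9.9059; exercise value = 10.5000 > continuation, so V_d = 10.5000 (exercise)
Node 0 (S = 55): continuation = 1/1.01·[0.5500·2.4728 + 0.4500·10.5000] = 6.0248; exercise value = 5.0000 ≤ continuation, so V_0 = 6.0248

€6.02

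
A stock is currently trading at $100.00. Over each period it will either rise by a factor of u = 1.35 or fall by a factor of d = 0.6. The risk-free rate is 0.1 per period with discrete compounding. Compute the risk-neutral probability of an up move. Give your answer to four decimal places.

Risk-neutral probability p = (1 + 0.1 − 0.6)/(1.35 − 0.6) = 0.5000/0.7500 = 0.6667

p = 0.6667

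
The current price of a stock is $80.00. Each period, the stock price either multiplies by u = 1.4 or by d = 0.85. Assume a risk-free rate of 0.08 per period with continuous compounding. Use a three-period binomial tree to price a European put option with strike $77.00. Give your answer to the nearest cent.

$4.19

Risk-neutral probability p = (e^0.08 − 0.85)/(1.4 − 0.85) = 0.2333/0.5500 = 0.4242
Terminal stock prices: S_uuu = 219.5, S_uud = 133.3, S_udd = 80.92, S_ddd = 49.13
Terminal payoffs (K − S): max(-142.5, 0) = 0, max(-56.28, 0) = 0, max(-3.92, 0) = 0, max(27.87, 0) = 27.87
Node uu (S = 156.8): V_uu = e^(−0.08)·[0.4242·0.0000 + 0.5758·0.0000] = 0.0000
Node ud (S = 95.2): V_ud = e^(−0.08)·[0.4242·0.0000 + 0.5758·0.0000] = 0.0000
Node dd (S = 57.8): V_dd = e^(−0.08)·[0.4242·0.0000 + 0.5758·27.8700] = 14.8148
Node u (S = 112): V_u = e^(−0.08)·[0.4242·0.0000 + 0.5758·0.0000] = 0.0000
Node d (S = 68): V_d = e^(−0.08)·[0.4242·0.0000 + 0.5758·14.8148] = 7.8751
Node 0 (S = 80): V_0 = e^(−0.08)·[0.4242·0.0000 + 0.5758·7.8751] = 4.1862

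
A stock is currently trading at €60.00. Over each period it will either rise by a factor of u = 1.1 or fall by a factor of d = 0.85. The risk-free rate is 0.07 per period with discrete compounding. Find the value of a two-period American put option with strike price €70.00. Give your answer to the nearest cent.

€10.00

Risk-neutral probability p = (1 + 0.07 − 0.85)/(1.1 − 0.85) = 0.2200/0.2500 = 0.8800
Terminal stock prices: S_uu = 72.6, S_ud = 56.1, S_dd = 43.35
Terminal payoffs (K − S): max(-2.6, 0) = 0, max(13.9, 0) = 13.9, max(26.65, 0) = 26.65
Node u (S = 66): continuation = 1/1.07·[0.8800·0.0000 + 0.1200·13.9000] = 1.5589; exercise value = 4.0000 > continuation, so V_u = 4.0000 (exercise)
Node d (S = 51): continuation = 1/1.07·[0.8800·13.9000 + 0.1200·26.6500] = 14.4206; exercise value = 19.0000 > continuation, so V_d = 19.0000 (exercise)
Node 0 (S = 60): continuation = 1/1.07·[0.8800·4.0000 + 0.1200·19.0000] = 5.4206; exercise value = 10.0000 > continuation, so V_0 = 10.0000 (exercise)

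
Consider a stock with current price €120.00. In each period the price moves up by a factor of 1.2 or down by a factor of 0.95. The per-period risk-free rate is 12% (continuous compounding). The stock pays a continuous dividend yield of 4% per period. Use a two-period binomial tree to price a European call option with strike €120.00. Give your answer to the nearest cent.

€18.38

Per-period risk-free factor R = e^0.12 = 1.1275; dividend-adjusted growth = e^(0.12−0.04) = 1.0833.
Risk-neutral probability p = (1.0833 − 0.95)/(1.2 − 0.95) = 0.1333/0.2500 = 0.5331
Terminal stock prices: S_uu = 172.8, S_ud = 136.8, S_dd = 108.3
Terminal payoffs (S − K): max(52.8, 0) = 52.8, max(16.8, 0) = 16.8, max(-11.7, 0) = 0
Node u (S = 144): V_u = e^(−0.12)·[0.5331·52.8000 + 0.4669·16.8000] = 31.9232
Node d (S = 114): V_d = e^(−0.12)·[0.5331·16.8000 + 0.4669·0.0000] = 7.9440
Node 0 (S = 120): V_0 = e^(−0.12)·[0.5331·31.9232 + 0.4669·7.9440] = 18.3845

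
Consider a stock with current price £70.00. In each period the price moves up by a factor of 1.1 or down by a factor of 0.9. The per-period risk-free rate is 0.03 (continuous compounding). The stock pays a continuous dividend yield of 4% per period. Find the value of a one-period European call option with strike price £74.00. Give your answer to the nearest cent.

£1.31

Per-period risk-free factor R = e^0.03 = 1.0305; dividend-adjusted growth = e^(0.03−0.04) = 0.9900.
Risk-neutral probability p = (0.9900 − 0.9)/(1.1 − 0.9) = 0.0900/0.2000 = 0.4502
Terminal stock prices: S_u = 77, S_d = 63
Terminal payoffs (S − K): max(3, 0) = 3, max(-11, 0) = 0
Node 0 (S = 70): V_0 = e^(−0.03)·[0.4502·3.0000 + 0.5498·0.0000] = 1.3108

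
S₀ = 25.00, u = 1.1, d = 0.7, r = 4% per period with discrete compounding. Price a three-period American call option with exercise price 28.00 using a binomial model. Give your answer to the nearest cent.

Risk-neutral probability p = (1 + 0.04 − 0.7)/(1.1 − 0.7) = 0.3400/0.4000 = 0.8500
Terminal stock prices: S_uuu = 33.28, S_uud = 21.18, S_udd = 13.47, S_ddd = 8.575
Terminal payoffs (S − K): max(5.275, 0) = 5.275, max(-6.825, 0) = 0, max(-14.53, 0) = 0, max(-19.43, 0) = 0
Node uu (S = 30.25): continuation = 1/1.04·[0.8500·5.2750 + 0.1500·0.0000] = 4.3113; exercise value = 2.2500 ≤ continuation, so V_uu = 4.3113
Node ud (S = 19.25): continuation = 1/1.04·[0.8500·0.0000 + 0.1500·0.0000] = 0.0000; exercise value = 0.0000 ≤ continuation, so V_ud = 0.0000
Node dd (S = 12.25): continuation = 1/1.04·[0.8500·0.0000 + 0.1500·0.0000] = 0.0000; exercise value = 0.0000 ≤ continuation, so V_dd = 0.0000
Node u (S = 27.5): continuation = 1/1.04·[0.8500·4.3113 + 0.1500·0.0000] = 3.5237; exercise value = 0.0000 ≤ continuation, so V_u = 3.5237
Node d (S = 17.5): continuation = 1/1.04·[0.8500·0.0000 + 0.1500·0.0000] = 0.0000; exercise value = 0.0000 ≤ continuation, so V_d = 0.0000
Node 0 (S = 25): continuation = 1/1.04·[0.8500·3.5237 + 0.1500·0.0000] = 2.8799; exercise value = 0.0000 ≤ continuation, so V_0 = 2.8799

2.88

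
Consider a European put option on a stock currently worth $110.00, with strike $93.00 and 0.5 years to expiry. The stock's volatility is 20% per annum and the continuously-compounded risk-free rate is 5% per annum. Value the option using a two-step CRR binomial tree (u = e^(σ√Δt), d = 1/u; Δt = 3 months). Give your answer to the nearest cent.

$0.61

CRR parameters: u = e^(σ√Δt) = e^(0.2·√0.25) = 1.1052, d = 1/u = 0.9048
Per-period rate: rΔt = 0.05·0.25 = 0.0125, so R = e^0.0125 = 1.0126
Risk-neutral probability p = (e^0.0125 − 0.9048)/(1.1052 − 0.9048) = 0.1077/0.2003 = 0.5378
Terminal stock prices: S_uu = 134.4, S_ud = 110, S_dd = 90.06
Terminal payoffs (K − S): max(-41.35, 0) = 0, max(-17, 0) = 0, max(2.94, 0) = 2.94
Node u (S = 121.6): V_u = e^(−0.0125)·[0.5378·0.0000 + 0.4622·0.0000] = 0.0000
Node d (S = 99.53): V_d = e^(−0.0125)·[0.5378·0.0000 + 0.4622·2.9396] = 1.3418
Node 0 (S = 110): V_0 = e^(−0.0125)·[0.5378·0.0000 + 0.4622·1.3418] = 0.6125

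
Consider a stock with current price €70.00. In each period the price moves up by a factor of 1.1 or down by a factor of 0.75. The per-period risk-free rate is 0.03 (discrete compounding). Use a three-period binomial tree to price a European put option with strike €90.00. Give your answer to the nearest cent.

Risk-neutral probability p = (1 + 0.03 − 0.75)/(1.1 − 0.75) = 0.2800/0.3500 = 0.8000
Terminal stock prices: S_uuu = 93.17, S_uud = 63.53, S_udd = 43.31, S_ddd = 29.53
Terminal payoffs (K − S): max(-3.17, 0) = 0, max(26.47, 0) = 26.47, max(46.69, 0) = 46.69, max(60.47, 0) = 60.47
Node uu (S = 84.7): V_uu = 1/1.03·[0.8000·0.0000 + 0.2000·26.4750] = 5.1408
Node ud (S = 57.75): V_ud = 1/1.03·[0.8000·26.4750 + 0.2000·46.6875] = 29.6286
Node dd (S = 39.38): V_dd = 1/1.03·[0.8000·46.6875 + 0.2000·60.4688] = 48.0036
Node u (S = 77): V_u = 1/1.03·[0.8000·5.1408 + 0.2000·29.6286] = 9.7460
Node d (S = 52.5): V_d = 1/1.03·[0.8000·29.6286 + 0.2000·48.0036] = 32.3336
Node 0 (S = 70): V_0 = 1/1.03·[0.8000·9.7460 + 0.2000·32.3336] = 13.8481

€13.85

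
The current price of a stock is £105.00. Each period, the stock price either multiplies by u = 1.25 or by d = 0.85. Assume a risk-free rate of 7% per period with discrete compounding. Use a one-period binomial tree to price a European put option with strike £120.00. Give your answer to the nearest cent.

Risk-neutral probability p = (1 + 0.07 − 0.85)/(1.25 − 0.85) = 0.2200/0.4000 = 0.5500
Terminal stock prices: S_u = 131.2, S_d = 89.25
Terminal payoffs (K − S): max(-11.25, 0) = 0, max(30.75, 0) = 30.75
Node 0 (S = 105): V_0 = 1/1.07·[0.5500·0.0000 + 0.4500·30.7500] = 12.9322

£12.93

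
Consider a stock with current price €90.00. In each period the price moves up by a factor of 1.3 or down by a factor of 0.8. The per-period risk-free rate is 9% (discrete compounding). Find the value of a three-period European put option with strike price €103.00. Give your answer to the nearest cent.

Risk-neutral probability p = (1 + 0.09 − 0.8)/(1.3 − 0.8) = 0.2900/0.5000 = 0.5800
Terminal stock prices: S_uuu = 197.7, S_uud = 121.7, S_udd = 74.88, S_ddd = 46.08
Terminal payoffs (K − S): max(-94.73, 0) = 0, max(-18.68, 0) = 0, max(28.12, 0) = 28.12, max(56.92, 0) = 56.92
Node uu (S = 152.1): V_uu = 1/1.09·[0.5800·0.0000 + 0.4200·0.0000] = 0.0000
Node ud (S = 93.6): V_ud = 1/1.09·[0.5800·0.0000 + 0.4200·28.1200] = 10.8352
Node dd (S = 57.6): V_dd = 1/1.09·[0.5800·28.1200 + 0.4200·56.9200] = 36.8954
Node u (S = 117): V_u = 1/1.09·[0.5800·0.0000 + 0.4200·10.8352] = 4.1750
Node d (S = 72): V_d = 1/1.09·[0.5800·10.8352 + 0.4200·36.8954] = 19.9821
Node 0 (S = 90): V_0 = 1/1.09·[0.5800·4.1750 + 0.4200·19.9821] = 9.9211

€9.92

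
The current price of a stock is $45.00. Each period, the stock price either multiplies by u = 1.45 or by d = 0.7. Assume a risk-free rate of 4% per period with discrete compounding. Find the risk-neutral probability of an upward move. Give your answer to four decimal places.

p = 0.4533

Risk-neutral probability p = (1 + 0.04 − 0.7)/(1.45 − 0.7) = 0.3400/0.7500 = 0.4533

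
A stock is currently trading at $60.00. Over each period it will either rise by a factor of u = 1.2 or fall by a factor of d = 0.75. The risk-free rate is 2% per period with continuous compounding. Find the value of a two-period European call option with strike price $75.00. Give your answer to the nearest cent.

Risk-neutral probability p = (e^0.02 − 0.75)/(1.2 − 0.75) = 0.2702/0.4500 = 0.6004
Terminal stock prices: S_uu = 86.4, S_ud = 54, S_dd = 33.75
Terminal payoffs (S − K): max(11.4, 0) = 11.4, max(-21, 0) = 0, max(-41.25, 0) = 0
Node u (S = 72): V_u = e^(−0.02)·[0.6004·11.4000 + 0.3996·0.0000] = 6.7096
Node d (S = 45): V_d = e^(−0.02)·[0.6004·0.0000 + 0.3996·0.0000] = 0.0000
Node 0 (S = 60): V_0 = e^(−0.02)·[0.6004·6.7096 + 0.3996·0.0000] = 3.9490

$3.95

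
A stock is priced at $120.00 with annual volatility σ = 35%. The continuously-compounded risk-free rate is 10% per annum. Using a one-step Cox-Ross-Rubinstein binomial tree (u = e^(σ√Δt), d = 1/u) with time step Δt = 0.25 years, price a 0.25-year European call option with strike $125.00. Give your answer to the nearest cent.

CRR parameters: u = e^(σ√Δt) = e^(0.35·√0.25) = 1.1912, d = 1/u = 0.8395
Per-period rate: rΔt = 0.1·0.25 = 0.025, so R = e^0.025 = 1.0253
Risk-neutral probability p = (e^0.025 − 0.8395)/(1.1912 − 0.8395) = 0.1859/0.3518 = 0.5283
Terminal stock prices: S_u = 142.9, S_d = 100.7
Terminal payoffs (S − K): max(17.95, 0) = 17.95, max(-24.27, 0) = 0
Node 0 (S = 120): V_0 = e^(−0.025)·[0.5283·17.9495 + 0.4717·0.0000] = 9.2490

$9.25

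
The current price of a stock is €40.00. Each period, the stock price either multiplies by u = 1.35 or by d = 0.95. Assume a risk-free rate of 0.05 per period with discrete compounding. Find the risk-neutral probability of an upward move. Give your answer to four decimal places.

p = 0.2500

Risk-neutral probability p = (1 + 0.05 − 0.95)/(1.35 − 0.95) = 0.1000/0.4000 = 0.2500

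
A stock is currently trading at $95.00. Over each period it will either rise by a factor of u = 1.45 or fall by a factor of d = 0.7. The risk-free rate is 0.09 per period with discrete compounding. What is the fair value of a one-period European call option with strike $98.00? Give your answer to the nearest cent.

Risk-neutral probability p = (1 + 0.09 − 0.7)/(1.45 − 0.7) = 0.3900/0.7500 = 0.5200
Terminal stock prices: S_u = 137.8, S_d = 66.5
Terminal payoffs (S − K): max(39.75, 0) = 39.75, max(-31.5, 0) = 0
Node 0 (S = 95): V_0 = 1/1.09·[0.5200·39.7500 + 0.4800·0.0000] = 18.9633

$18.96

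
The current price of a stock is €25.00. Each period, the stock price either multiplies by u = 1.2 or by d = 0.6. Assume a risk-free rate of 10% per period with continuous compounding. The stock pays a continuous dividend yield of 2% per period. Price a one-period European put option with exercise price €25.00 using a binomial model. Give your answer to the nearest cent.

Per-period risk-free factor R = e^0.1 = 1.1052; dividend-adjusted growth = e^(0.1−0.02) = 1.0833.
Risk-neutral probability p = (1.0833 − 0.6)/(1.2 − 0.6) = 0.4833/0.6000 = 0.8055
Terminal stock prices: S_u = 30, S_d = 15
Terminal payoffs (K − S): max(-5, 0) = 0, max(10, 0) = 10
Node 0 (S = 25): V_0 = e^(−0.1)·[0.8055·0.0000 + 0.1945·10.0000] = 1.7601

€1.76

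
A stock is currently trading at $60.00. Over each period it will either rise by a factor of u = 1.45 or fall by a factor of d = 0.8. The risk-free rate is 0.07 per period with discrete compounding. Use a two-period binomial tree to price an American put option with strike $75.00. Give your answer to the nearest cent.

$15.90

Risk-neutral probability p = (1 + 0.07 − 0.8)/(1.45 − 0.8) = 0.2700/0.6500 = 0.4154
Terminal stock prices: S_uu = 126.2, S_ud = 69.6, S_dd = 38.4
Terminal payoffs (K − S): max(-51.15, 0) = 0, max(5.4, 0) = 5.4, max(36.6, 0) = 36.6
Node u (S = 87): continuation = 1/1.07·[0.4154·0.0000 + 0.5846·5.4000] = 2.9504; exercise value = 0.0000 ≤ continuation, so V_u = 2.9504
Node d (S = 48): continuation = 1/1.07·[0.4154·5.4000 + 0.5846·36.6000] = 22.0935; exercise value = 27.0000 > continuation, so V_d = 27.0000 (exercise)
Node 0 (S = 60): continuation = 1/1.07·[0.4154·2.9504 + 0.5846·27.0000] = 15.8973; exercise value = 15.0000 ≤ continuation, so V_0 = 15.8973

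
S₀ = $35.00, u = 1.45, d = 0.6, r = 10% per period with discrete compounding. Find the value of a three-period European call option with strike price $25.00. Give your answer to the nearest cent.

Risk-neutral probability p = (1 + 0.1 − 0.6)/(1.45 − 0.6) = 0.5000/0.8500 = 0.5882
Terminal stock prices: S_uuu = 106.7, S_uud = 44.15, S_udd = 18.27, S_ddd = 7.56
Terminal payoffs (S − K): max(81.7, 0) = 81.7, max(19.15, 0) = 19.15, max(-6.73, 0) = 0, max(-17.44, 0) = 0
Node uu (S = 73.59): V_uu = 1/1.1·[0.5882·81.7019 + 0.4118·19.1525] = 50.8602
Node ud (S = 30.45): V_ud = 1/1.1·[0.5882·19.1525 + 0.4118·0.0000] = 10.2420
Node dd (S = 12.6): V_dd = 1/1.1·[0.5882·0.0000 + 0.4118·0.0000] = 0.0000
Node u (S = 50.75): V_u = 1/1.1·[0.5882·50.8602 + 0.4118·10.2420] = 31.0319
Node d (S = 21): V_d = 1/1.1·[0.5882·10.2420 + 0.4118·0.0000] = 5.4770
Node 0 (S = 35): V_0 = 1/1.1·[0.5882·31.0319 + 0.4118·5.4770] = 18.6448

$18.64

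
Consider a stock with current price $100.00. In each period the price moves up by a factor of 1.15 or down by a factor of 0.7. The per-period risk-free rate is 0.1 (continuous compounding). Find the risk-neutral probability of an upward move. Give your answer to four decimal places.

p = 0.9004

Risk-neutral probability p = (e^0.1 − 0.7)/(1.15 − 0.7) = 0.4052/0.4500 = 0.9004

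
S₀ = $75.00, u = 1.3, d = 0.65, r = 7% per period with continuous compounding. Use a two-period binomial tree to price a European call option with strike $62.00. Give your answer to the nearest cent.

Risk-neutral probability p = (e^0.07 − 0.65)/(1.3 − 0.65) = 0.4225/0.6500 = 0.6500
Terminal stock prices: S_uu = 126.8, S_ud = 63.38, S_dd = 31.69
Terminal payoffs (S − K): max(64.75, 0) = 64.75, max(1.375, 0) = 1.375, max(-30.31, 0) = 0
Node u (S = 97.5): V_u = e^(−0.07)·[0.6500·64.7500 + 0.3500·1.3750] = 39.6916
Node d (S = 48.75): V_d = e^(−0.07)·[0.6500·1.3750 + 0.3500·0.0000] = 0.8333
Node 0 (S = 75): V_0 = e^(−0.07)·[0.6500·39.6916 + 0.3500·0.8333] = 24.3277

$24.33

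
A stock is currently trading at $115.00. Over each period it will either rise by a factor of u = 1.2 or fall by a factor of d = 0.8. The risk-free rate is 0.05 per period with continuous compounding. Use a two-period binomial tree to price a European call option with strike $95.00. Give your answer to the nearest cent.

$31.72

Risk-neutral probability p = (e^0.05 − 0.8)/(1.2 − 0.8) = 0.2513/0.4000 = 0.6282
Terminal stock prices: S_uu = 165.6, S_ud = 110.4, S_dd = 73.6
Terminal payoffs (S − K): max(70.6, 0) = 70.6, max(15.4, 0) = 15.4, max(-21.4, 0) = 0
Node u (S = 138): V_u = e^(−0.05)·[0.6282·70.6000 + 0.3718·15.4000] = 47.6332
Node d (S = 92): V_d = e^(−0.05)·[0.6282·15.4000 + 0.3718·0.0000] = 9.2021
Node 0 (S = 115): V_0 = e^(−0.05)·[0.6282·47.6332 + 0.3718·9.2021] = 31.7175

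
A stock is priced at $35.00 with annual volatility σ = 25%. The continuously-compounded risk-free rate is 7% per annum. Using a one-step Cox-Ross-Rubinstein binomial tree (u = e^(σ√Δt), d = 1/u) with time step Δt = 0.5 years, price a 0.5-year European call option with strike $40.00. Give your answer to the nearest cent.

$0.95

CRR parameters: u = e^(σ√Δt) = e^(0.25·√0.5) = 1.1934, d = 1/u = 0.8380
Per-period rate: rΔt = 0.07·0.5 = 0.035, so R = e^0.035 = 1.0356
Risk-neutral probability p = (e^0.035 − 0.8380)/(1.1934 − 0.8380) = 0.1977/0.3554 = 0.5561
Terminal stock prices: S_u = 41.77, S_d = 29.33
Terminal payoffs (S − K): max(1.768, 0) = 1.768, max(-10.67, 0) = 0
Node 0 (S = 35): V_0 = e^(−0.035)·[0.5561·1.7678 + 0.4439·0.0000] = 0.9493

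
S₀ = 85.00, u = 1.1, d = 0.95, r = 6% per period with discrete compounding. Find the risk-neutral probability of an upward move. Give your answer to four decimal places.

p = 0.7333

Risk-neutral probability p = (1 + 0.06 − 0.95)/(1.1 − 0.95) = 0.1100/0.1500 = 0.7333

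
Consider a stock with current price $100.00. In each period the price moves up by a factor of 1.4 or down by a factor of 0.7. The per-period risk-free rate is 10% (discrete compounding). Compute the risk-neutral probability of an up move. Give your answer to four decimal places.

Risk-neutral probability p = (1 + 0.1 − 0.7)/(1.4 − 0.7) = 0.4000/0.7000 = 0.5714

p = 0.5714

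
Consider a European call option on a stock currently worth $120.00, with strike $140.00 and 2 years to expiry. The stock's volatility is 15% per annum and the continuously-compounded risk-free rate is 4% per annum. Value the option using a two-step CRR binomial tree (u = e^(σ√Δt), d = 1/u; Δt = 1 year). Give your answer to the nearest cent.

CRR parameters: u = e^(σ√Δt) = e^(0.15·√1) = 1.1618, d = 1/u = 0.8607
Per-period rate: rΔt = 0.04·1 = 0.04, so R = e^0.04 = 1.0408
Risk-neutral probability p = (e^0.04 − 0.8607)/(1.1618 − 0.8607) = 0.1801/0.3011 = 0.5981
Terminal stock prices: S_uu = 162, S_ud = 120, S_dd = 88.9
Terminal payoffs (S − K): max(21.98, 0) = 21.98, max(-20, 0) = 0, max(-51.1, 0) = 0
Node u (S = 139.4): V_u = e^(−0.04)·[0.5981·21.9831 + 0.4019·0.0000] = 12.6325
Node d (S = 103.3): V_d = e^(−0.04)·[0.5981·0.0000 + 0.4019·0.0000] = 0.0000
Node 0 (S = 120): V_0 = e^(−0.04)·[0.5981·12.6325 + 0.4019·0.0000] = 7.2592

$7.26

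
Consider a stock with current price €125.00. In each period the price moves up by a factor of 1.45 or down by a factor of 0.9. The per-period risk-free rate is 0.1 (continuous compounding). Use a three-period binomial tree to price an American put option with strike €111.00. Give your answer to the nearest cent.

€3.63

Risk-neutral probability p = (e^0.1 − 0.9)/(1.45 − 0.9) = 0.2052/0.5500 = 0.3730
Terminal stock prices: S_uuu = 381.1, S_uud = 236.5, S_udd = 146.8, S_ddd = 91.13
Terminal payoffs (K − S): max(-270.1, 0) = 0, max(-125.5, 0) = 0, max(-35.81, 0) = 0, max(19.87, 0) = 19.87
Node uu (S = 262.8): continuation = e^(−0.1)·[0.3730·0.0000 + 0.6270·0.0000] = 0.0000; exercise value = 0.0000 ≤ continuation, so V_uu = 0.0000
Node ud (S = 163.1): continuation = e^(−0.1)·[0.3730·0.0000 + 0.6270·0.0000] = 0.0000; exercise value = 0.0000 ≤ continuation, so V_ud = 0.0000
Node dd (S = 101.2): continuation = e^(−0.1)·[0.3730·0.0000 + 0.6270·19.8750] = 11.2751; exercise value = 9.7500 ≤ continuation, so V_dd = 11.2751
Node u (S = 181.2): continuation = e^(−0.1)·[0.3730·0.0000 + 0.6270·0.0000] = 0.0000; exercise value = 0.0000 ≤ continuation, so V_u = 0.0000
Node d (S = 112.5): continuation = e^(−0.1)·[0.3730·0.0000 + 0.6270·11.2751] = 6.3963; exercise value = 0.0000 ≤ continuation, so V_d = 6.3963
Node 0 (S = 125): continuation = e^(−0.1)·[0.3730·0.0000 + 0.6270·6.3963] = 3.6286; exercise value = 0.0000 ≤ continuation, so V_0 = 3.6286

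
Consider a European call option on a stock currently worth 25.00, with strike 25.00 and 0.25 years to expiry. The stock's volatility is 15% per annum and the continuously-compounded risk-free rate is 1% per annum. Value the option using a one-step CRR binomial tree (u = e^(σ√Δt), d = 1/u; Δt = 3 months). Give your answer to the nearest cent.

CRR parameters: u = e^(σ√Δt) = e^(0.15·√0.25) = 1.0779, d = 1/u = 0.9277
Per-period rate: rΔt = 0.01·0.25 = 0.0025, so R = e^0.0025 = 1.0025
Risk-neutral probability p = (e^0.0025 − 0.9277)/(1.0779 − 0.9277) = 0.0748/0.1501 = 0.4979
Terminal stock prices: S_u = 26.95, S_d = 23.19
Terminal payoffs (S − K): max(1.947, 0) = 1.947, max(-1.806, 0) = 0
Node 0 (S = 25): V_0 = e^(−0.0025)·[0.4979·1.9471 + 0.5021·0.0000] = 0.9671

0.97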